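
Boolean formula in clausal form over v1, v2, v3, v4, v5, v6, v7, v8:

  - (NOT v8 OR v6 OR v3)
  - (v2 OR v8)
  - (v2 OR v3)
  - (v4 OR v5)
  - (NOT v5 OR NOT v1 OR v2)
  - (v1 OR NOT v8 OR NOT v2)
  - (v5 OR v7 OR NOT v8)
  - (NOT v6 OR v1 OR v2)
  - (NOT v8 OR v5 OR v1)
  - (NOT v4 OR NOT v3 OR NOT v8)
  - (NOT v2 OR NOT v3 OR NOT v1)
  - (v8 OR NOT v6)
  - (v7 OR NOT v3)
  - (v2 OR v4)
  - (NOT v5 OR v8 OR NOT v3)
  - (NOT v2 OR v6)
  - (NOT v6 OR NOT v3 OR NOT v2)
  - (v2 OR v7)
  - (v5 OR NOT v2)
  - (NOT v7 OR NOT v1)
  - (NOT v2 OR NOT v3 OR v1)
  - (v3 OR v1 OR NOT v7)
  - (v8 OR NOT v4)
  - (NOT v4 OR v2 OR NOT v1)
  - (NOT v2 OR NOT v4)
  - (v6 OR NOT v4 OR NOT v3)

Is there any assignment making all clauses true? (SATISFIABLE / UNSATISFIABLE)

Branch on v1: take v1 = True.
  then v7 is forced to False.
  then v3 is forced to False.
  then v2 is forced to True.
  then v6 is forced to True.
  then v8 is forced to True.
  then v5 is forced to True.
  then v4 is forced to False.
So v1 = T, v2 = T, v3 = F, v4 = F, v5 = T, v6 = T, v7 = F, v8 = T is a satisfying assignment.

SATISFIABLE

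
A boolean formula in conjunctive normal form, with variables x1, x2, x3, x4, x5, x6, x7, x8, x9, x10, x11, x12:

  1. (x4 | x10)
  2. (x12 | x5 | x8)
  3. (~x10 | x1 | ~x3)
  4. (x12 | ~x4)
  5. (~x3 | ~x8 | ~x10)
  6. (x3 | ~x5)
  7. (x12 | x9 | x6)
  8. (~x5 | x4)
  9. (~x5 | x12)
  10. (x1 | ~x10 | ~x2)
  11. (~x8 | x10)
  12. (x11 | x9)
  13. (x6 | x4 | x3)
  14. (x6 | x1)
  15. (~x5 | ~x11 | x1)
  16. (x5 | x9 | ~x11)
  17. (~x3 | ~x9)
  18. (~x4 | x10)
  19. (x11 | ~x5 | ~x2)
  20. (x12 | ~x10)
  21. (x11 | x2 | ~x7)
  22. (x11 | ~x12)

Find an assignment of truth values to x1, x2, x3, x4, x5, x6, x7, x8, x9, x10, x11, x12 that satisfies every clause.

x1 = True, x2 = True, x3 = False, x4 = True, x5 = False, x6 = False, x7 = False, x8 = False, x9 = True, x10 = True, x11 = True, x12 = True

x1 occurs only positively in the remaining clauses — set x1 = True.
Pure literal: x7 appears only negated; assign x7 = False.
Branch on x2: take x2 = True.
Set x3 = False and propagate.
  then x5 is forced to False.
The remaining clauses are satisfied by x4 = True, x6 = False, x8 = False, x9 = True, x10 = True, x11 = True, x12 = True.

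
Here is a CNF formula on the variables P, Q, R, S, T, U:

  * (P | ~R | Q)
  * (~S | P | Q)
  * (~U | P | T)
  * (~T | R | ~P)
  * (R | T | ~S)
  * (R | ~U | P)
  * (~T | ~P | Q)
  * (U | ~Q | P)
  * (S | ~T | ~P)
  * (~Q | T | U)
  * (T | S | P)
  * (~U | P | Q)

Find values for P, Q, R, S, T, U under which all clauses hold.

P=True, Q=False, R=True, S=True, T=False, U=False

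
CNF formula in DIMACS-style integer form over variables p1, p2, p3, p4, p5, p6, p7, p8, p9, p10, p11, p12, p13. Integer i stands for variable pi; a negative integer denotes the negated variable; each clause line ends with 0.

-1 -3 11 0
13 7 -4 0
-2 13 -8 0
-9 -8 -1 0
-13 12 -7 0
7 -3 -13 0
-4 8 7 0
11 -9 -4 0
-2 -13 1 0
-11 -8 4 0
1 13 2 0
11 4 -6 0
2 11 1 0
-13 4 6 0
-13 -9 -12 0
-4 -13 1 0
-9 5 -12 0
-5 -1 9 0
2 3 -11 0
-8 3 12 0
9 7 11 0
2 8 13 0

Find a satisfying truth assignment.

p1 = False  p2 = True  p3 = False  p4 = False  p5 = True  p6 = False  p7 = True  p8 = False  p9 = False  p10 = True  p11 = False  p12 = False  p13 = False

Check each clause:
  1. (¬p3 ∨ p11 ∨ ¬p1) — ¬p3 is true.
  2. (p7 ∨ ¬p4 ∨ p13) — ¬p4 is true.
  3. (¬p8 ∨ p13 ∨ ¬p2) — ¬p8 is true.
  4. (¬p1 ∨ ¬p8 ∨ ¬p9) — ¬p8 is true.
  5. (¬p13 ∨ ¬p7 ∨ p12) — ¬p13 is true.
  6. (¬p13 ∨ p7 ∨ ¬p3) — ¬p13 is true.
  7. (p8 ∨ p7 ∨ ¬p4) — ¬p4 is true.
  8. (p11 ∨ ¬p9 ∨ ¬p4) — ¬p4 is true.
  9. (¬p13 ∨ ¬p2 ∨ p1) — ¬p13 is true.
  10. (¬p11 ∨ ¬p8 ∨ p4) — ¬p8 is true.
  11. (p2 ∨ p1 ∨ p13) — p2 is true.
  12. (p4 ∨ ¬p6 ∨ p11) — ¬p6 is true.
  13. (p1 ∨ p11 ∨ p2) — p2 is true.
  14. (p6 ∨ ¬p13 ∨ p4) — ¬p13 is true.
  15. (¬p9 ∨ ¬p13 ∨ ¬p12) — ¬p13 is true.
  16. (¬p4 ∨ p1 ∨ ¬p13) — ¬p13 is true.
  17. (¬p9 ∨ p5 ∨ ¬p12) — ¬p12 is true.
  18. (¬p1 ∨ p9 ∨ ¬p5) — ¬p1 is true.
  19. (p3 ∨ ¬p11 ∨ p2) — p2 is true.
  20. (¬p8 ∨ p12 ∨ p3) — ¬p8 is true.
  21. (p7 ∨ p11 ∨ p9) — p7 is true.
  22. (p2 ∨ p8 ∨ p13) — p2 is true.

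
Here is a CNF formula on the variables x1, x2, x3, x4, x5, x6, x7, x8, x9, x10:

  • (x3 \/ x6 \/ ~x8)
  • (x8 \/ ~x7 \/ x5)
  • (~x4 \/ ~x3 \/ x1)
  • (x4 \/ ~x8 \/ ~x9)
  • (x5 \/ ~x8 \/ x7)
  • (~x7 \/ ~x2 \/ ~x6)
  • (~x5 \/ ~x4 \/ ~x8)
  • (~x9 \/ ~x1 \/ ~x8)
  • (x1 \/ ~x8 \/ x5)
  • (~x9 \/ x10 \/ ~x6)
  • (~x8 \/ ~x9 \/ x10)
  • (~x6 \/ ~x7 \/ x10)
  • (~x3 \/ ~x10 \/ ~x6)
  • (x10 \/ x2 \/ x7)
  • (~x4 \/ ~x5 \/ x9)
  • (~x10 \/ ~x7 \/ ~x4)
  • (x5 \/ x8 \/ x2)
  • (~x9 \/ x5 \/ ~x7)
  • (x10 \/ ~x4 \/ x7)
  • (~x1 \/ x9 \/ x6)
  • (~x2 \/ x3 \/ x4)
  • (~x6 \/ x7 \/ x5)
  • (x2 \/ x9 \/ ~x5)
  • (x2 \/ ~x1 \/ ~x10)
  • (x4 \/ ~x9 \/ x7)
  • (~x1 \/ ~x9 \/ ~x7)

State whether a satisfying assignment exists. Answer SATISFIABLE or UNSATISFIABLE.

SATISFIABLE

Try x1 = False.
Branch on x2: take x2 = True.
For the remaining variables, x3 = True, x4 = False, x5 = True, x6 = False, x7 = False, x8 = True, x9 = False, x10 = False works.
So x1 = F, x2 = T, x3 = T, x4 = F, x5 = T, x6 = F, x7 = F, x8 = T, x9 = F, x10 = F is a satisfying assignment.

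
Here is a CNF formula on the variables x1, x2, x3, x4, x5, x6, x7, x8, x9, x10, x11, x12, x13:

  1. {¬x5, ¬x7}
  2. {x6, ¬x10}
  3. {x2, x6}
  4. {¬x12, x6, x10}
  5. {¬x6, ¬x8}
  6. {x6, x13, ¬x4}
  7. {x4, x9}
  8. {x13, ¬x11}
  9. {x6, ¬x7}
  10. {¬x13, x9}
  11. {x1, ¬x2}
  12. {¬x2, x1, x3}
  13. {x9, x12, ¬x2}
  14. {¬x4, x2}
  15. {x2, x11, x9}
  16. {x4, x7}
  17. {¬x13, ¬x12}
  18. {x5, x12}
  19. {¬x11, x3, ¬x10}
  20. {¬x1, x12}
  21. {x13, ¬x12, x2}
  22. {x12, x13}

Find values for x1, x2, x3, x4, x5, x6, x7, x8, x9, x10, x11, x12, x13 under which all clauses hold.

x8 occurs only negated in the remaining clauses — set x8 = False.
Branch on x1: take x1 = True.
  then x12 is forced to True.
  then x13 is forced to False.
  then x11 is forced to False.
  then x2 is forced to True.
Try x4 = True.
  then x6 is forced to True.
Try x5 = True.
  then x7 is forced to False.
x3, x9, x10 are now unconstrained; take x3 = False, x9 = False, x10 = False.
Check each clause:
  1. {¬x5, ¬x7} — ¬x7 is true.
  2. {x6, ¬x10} — ¬x10 is true.
  3. {x6, x2} — x2 is true.
  4. {x6, ¬x12, x10} — x6 is true.
  5. {¬x6, ¬x8} — ¬x8 is true.
  6. {x13, ¬x4, x6} — x6 is true.
  7. {x4, x9} — x4 is true.
  8. {¬x11, x13} — ¬x11 is true.
  9. {¬x7, x6} — ¬x7 is true.
  10. {¬x13, x9} — ¬x13 is true.
  11. {x1, ¬x2} — x1 is true.
  12. {x3, ¬x2, x1} — x1 is true.
  13. {¬x2, x9, x12} — x12 is true.
  14. {x2, ¬x4} — x2 is true.
  15. {x2, x9, x11} — x2 is true.
  16. {x7, x4} — x4 is true.
  17. {¬x13, ¬x12} — ¬x13 is true.
  18. {x5, x12} — x12 is true.
  19. {x3, ¬x10, ¬x11} — ¬x11 is true.
  20. {¬x1, x12} — x12 is true.
  21. {¬x12, x13, x2} — x2 is true.
  22. {x12, x13} — x12 is true.

x1=1, x2=1, x3=0, x4=1, x5=1, x6=1, x7=0, x8=0, x9=0, x10=0, x11=0, x12=1, x13=0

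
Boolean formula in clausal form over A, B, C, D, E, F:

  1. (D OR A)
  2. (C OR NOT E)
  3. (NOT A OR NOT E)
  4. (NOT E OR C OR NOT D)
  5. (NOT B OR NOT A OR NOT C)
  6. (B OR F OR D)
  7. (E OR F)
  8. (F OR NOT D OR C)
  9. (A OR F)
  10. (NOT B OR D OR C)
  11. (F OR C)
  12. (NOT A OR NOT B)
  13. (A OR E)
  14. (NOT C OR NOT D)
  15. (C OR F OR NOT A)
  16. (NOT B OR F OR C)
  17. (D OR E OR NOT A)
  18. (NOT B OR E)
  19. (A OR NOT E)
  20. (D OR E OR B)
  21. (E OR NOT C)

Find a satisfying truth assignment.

A=1  B=0  C=0  D=1  E=0  F=1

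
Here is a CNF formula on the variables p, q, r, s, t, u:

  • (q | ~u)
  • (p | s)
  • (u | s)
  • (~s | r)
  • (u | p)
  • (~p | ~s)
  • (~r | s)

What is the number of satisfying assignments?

4

The models are:
  p=F q=T r=T s=T t=F u=T
  p=F q=T r=T s=T t=T u=T
  p=T q=T r=F s=F t=F u=T
  p=T q=T r=F s=F t=T u=T
Count: 4.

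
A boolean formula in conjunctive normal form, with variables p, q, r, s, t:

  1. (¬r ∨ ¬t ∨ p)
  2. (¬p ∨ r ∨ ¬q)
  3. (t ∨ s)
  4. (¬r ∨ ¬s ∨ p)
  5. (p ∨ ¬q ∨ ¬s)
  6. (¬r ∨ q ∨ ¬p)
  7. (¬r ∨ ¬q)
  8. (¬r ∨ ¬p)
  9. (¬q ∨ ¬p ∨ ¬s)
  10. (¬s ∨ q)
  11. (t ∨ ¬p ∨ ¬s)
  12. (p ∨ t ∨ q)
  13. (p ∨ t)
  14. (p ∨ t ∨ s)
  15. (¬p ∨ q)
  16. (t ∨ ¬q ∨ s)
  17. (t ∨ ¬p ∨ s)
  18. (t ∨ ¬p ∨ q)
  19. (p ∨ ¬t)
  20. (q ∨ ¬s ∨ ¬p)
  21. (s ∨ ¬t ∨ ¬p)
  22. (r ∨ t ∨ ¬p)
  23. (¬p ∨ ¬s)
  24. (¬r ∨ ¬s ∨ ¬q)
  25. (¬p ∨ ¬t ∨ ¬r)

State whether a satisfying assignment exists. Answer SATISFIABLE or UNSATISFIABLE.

UNSATISFIABLE

p = True:
  propagation gives r=False, q=False; an empty clause results — contradiction.
p = False:
  propagation gives t=True; an empty clause results — contradiction.
Every branch closes, so no satisfying assignment exists.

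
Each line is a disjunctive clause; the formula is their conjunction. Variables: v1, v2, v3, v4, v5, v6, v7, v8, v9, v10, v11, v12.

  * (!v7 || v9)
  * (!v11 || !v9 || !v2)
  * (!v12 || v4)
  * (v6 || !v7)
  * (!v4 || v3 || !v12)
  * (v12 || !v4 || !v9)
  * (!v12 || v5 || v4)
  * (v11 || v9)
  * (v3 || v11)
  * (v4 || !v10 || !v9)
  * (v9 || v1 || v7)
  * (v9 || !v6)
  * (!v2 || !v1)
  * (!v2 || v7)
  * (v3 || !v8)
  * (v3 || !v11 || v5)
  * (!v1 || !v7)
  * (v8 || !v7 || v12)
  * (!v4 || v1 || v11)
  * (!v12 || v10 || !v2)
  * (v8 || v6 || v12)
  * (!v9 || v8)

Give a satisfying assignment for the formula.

v1 = T, v2 = F, v3 = T, v4 = T, v5 = F, v6 = T, v7 = F, v8 = T, v9 = T, v10 = T, v11 = T, v12 = T

Check each clause:
  1. (v9 || !v7) — v9 is true.
  2. (!v9 || !v2 || !v11) — !v2 is true.
  3. (!v12 || v4) — v4 is true.
  4. (v6 || !v7) — !v7 is true.
  5. (!v4 || !v12 || v3) — v3 is true.
  6. (!v9 || v12 || !v4) — v12 is true.
  7. (v4 || v5 || !v12) — v4 is true.
  8. (v11 || v9) — v9 is true.
  9. (v11 || v3) — v3 is true.
  10. (v4 || !v10 || !v9) — v4 is true.
  11. (v9 || v7 || v1) — v1 is true.
  12. (v9 || !v6) — v9 is true.
  13. (!v2 || !v1) — !v2 is true.
  14. (!v2 || v7) — !v2 is true.
  15. (!v8 || v3) — v3 is true.
  16. (v3 || v5 || !v11) — v3 is true.
  17. (!v1 || !v7) — !v7 is true.
  18. (v8 || v12 || !v7) — v8 is true.
  19. (!v4 || v1 || v11) — v1 is true.
  20. (v10 || !v2 || !v12) — v10 is true.
  21. (v12 || v8 || v6) — v8 is true.
  22. (!v9 || v8) — v8 is true.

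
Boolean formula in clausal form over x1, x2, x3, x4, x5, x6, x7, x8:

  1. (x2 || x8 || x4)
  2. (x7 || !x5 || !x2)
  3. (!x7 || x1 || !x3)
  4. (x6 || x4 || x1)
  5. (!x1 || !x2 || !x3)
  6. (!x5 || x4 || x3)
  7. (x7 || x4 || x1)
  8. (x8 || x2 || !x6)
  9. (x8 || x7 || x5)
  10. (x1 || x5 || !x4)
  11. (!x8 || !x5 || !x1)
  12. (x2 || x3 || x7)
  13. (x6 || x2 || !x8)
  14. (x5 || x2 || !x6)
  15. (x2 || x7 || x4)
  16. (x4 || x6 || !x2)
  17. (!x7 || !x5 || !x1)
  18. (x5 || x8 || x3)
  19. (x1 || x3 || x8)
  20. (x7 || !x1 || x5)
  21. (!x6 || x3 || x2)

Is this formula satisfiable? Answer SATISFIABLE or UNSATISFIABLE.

Branch on x1: take x1 = False.
For the remaining variables, x2 = False, x3 = True, x4 = True, x5 = True, x6 = False, x7 = False, x8 = False works.
So x1=F  x2=F  x3=T  x4=T  x5=T  x6=F  x7=F  x8=F is a satisfying assignment.

SATISFIABLE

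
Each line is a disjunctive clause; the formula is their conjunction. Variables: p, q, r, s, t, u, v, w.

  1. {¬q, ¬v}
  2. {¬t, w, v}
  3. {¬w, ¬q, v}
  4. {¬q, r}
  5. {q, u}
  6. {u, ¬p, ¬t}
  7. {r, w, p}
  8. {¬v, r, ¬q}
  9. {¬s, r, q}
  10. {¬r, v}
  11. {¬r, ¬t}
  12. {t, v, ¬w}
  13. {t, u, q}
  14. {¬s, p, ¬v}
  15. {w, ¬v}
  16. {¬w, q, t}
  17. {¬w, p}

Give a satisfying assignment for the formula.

s occurs only negated in the remaining clauses — set s = False.
u occurs only positively in the remaining clauses — set u = True.
Set p = True and propagate.
Set q = False and propagate.
The remaining clauses are satisfied by r = False, t = True, v = True, w = True.

p=True  q=False  r=False  s=False  t=True  u=True  v=True  w=True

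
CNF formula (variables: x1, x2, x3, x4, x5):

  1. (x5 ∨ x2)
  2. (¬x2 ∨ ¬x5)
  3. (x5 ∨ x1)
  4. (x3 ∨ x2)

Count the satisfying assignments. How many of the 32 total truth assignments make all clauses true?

8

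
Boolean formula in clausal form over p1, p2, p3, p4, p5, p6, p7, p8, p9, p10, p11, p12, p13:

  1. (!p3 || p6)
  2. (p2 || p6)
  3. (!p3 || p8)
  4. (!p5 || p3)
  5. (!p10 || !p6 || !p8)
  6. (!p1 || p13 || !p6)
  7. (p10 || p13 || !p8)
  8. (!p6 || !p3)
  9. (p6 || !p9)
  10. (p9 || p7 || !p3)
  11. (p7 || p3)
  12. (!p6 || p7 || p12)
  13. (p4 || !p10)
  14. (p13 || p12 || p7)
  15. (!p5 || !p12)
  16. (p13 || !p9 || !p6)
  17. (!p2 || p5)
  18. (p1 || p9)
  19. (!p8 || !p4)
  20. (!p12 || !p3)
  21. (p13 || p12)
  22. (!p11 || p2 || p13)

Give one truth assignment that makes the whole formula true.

p1=T, p2=F, p3=F, p4=F, p5=F, p6=T, p7=T, p8=T, p9=F, p10=F, p11=T, p12=T, p13=T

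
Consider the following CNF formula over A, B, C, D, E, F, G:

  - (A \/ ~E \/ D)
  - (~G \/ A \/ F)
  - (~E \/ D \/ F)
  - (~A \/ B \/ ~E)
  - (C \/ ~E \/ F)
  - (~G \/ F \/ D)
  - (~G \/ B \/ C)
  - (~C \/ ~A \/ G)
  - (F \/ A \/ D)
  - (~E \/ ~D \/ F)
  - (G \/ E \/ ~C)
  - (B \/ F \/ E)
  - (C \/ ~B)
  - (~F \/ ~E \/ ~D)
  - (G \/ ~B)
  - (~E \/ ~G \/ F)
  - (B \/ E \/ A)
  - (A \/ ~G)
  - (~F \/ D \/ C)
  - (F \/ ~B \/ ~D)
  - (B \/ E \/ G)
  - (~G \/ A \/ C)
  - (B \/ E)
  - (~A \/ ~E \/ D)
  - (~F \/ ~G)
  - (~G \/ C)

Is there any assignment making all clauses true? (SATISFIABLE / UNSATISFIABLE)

E = True:
  F = True:
    propagation gives D=False, A=True; an empty clause results — contradiction.
  F = False:
    propagation gives D=True; an empty clause results — contradiction.
E = False:
  propagation gives B=True, C=True, G=True, A=True; an empty clause results — contradiction.
Every branch closes, so no satisfying assignment exists.

UNSATISFIABLE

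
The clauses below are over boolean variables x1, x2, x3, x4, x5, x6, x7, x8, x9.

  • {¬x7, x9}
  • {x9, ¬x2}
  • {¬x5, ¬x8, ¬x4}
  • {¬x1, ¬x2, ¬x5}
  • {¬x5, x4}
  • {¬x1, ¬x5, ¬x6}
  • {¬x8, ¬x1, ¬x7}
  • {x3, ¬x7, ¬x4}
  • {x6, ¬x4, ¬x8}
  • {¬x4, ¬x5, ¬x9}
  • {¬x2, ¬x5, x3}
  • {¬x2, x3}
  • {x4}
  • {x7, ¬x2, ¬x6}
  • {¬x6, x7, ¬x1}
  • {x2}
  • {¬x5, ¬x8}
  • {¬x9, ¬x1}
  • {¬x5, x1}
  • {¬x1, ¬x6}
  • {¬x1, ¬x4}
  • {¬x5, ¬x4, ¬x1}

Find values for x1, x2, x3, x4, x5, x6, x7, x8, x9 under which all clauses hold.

x1 = 0  x2 = 1  x3 = 1  x4 = 1  x5 = 0  x6 = 1  x7 = 1  x8 = 1  x9 = 1

The clause (x4) is unit: x4 must be True.
Unit propagation: (x2) forces x2 = True.
The clause (x9) is unit: x9 must be True.
(¬x5) is a unit clause, so x5 = False.
Unit propagation: (x3) forces x3 = True.
The clause (¬x1) is unit: x1 must be False.
x7 occurs only positively in the remaining clauses — set x7 = True.
Branch on x6: take x6 = True.
x8 is now unconstrained; take x8 = True.
Check each clause:
  1. {x9, ¬x7} — x9 is true.
  2. {x9, ¬x2} — x9 is true.
  3. {¬x5, ¬x4, ¬x8} — ¬x5 is true.
  4. {¬x5, ¬x2, ¬x1} — ¬x5 is true.
  5. {x4, ¬x5} — ¬x5 is true.
  6. {¬x1, ¬x6, ¬x5} — ¬x5 is true.
  7. {¬x1, ¬x7, ¬x8} — ¬x1 is true.
  8. {¬x7, ¬x4, x3} — x3 is true.
  9. {x6, ¬x8, ¬x4} — x6 is true.
  10. {¬x4, ¬x9, ¬x5} — ¬x5 is true.
  11. {x3, ¬x5, ¬x2} — x3 is true.
  12. {¬x2, x3} — x3 is true.
  13. {x4} — x4 is true.
  14. {¬x6, ¬x2, x7} — x7 is true.
  15. {¬x6, ¬x1, x7} — ¬x1 is true.
  16. {x2} — x2 is true.
  17. {¬x5, ¬x8} — ¬x5 is true.
  18. {¬x1, ¬x9} — ¬x1 is true.
  19. {¬x5, x1} — ¬x5 is true.
  20. {¬x1, ¬x6} — ¬x1 is true.
  21. {¬x1, ¬x4} — ¬x1 is true.
  22. {¬x1, ¬x5, ¬x4} — ¬x5 is true.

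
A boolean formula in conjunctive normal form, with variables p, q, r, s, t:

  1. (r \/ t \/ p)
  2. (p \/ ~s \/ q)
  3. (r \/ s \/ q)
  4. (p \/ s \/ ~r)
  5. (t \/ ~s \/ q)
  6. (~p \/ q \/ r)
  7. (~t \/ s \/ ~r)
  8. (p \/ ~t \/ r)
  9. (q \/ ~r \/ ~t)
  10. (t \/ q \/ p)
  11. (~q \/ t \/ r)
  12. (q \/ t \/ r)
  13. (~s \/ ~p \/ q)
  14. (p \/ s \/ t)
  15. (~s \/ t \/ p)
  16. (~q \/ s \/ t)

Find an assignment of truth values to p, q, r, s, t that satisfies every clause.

p = False, q = True, r = True, s = True, t = True

Try p = False.
Set q = True and propagate.
For the remaining variables, r = True, s = True, t = True works.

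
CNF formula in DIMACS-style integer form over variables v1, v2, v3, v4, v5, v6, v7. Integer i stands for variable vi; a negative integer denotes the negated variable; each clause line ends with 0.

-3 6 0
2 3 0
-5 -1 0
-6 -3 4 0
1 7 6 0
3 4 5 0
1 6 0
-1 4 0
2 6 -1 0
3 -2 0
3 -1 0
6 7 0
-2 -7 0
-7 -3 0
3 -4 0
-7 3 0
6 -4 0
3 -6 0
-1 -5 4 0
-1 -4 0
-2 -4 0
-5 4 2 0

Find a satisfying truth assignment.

v1=F, v2=F, v3=T, v4=T, v5=T, v6=T, v7=F

Set v1 = False and propagate.
  then v6 is forced to True.
  then v3 is forced to True.
  then v4 is forced to True.
  then v7 is forced to False.
  then v2 is forced to False.
v5 is now unconstrained; take v5 = True.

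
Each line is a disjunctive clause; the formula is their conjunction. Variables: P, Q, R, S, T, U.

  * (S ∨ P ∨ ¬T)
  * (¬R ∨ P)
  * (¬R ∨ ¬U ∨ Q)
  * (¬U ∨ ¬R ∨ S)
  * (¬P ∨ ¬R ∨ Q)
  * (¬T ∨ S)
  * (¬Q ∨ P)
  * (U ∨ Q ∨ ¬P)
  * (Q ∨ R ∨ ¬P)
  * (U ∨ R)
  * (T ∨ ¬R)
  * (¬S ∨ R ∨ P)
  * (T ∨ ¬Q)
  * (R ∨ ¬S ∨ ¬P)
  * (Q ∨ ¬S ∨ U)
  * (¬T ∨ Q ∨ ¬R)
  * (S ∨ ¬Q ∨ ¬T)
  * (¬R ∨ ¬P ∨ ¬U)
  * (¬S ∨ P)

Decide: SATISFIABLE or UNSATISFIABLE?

SATISFIABLE

Set P = False and propagate.
  then R is forced to False.
  then Q is forced to False.
  then U is forced to True.
  then S is forced to False.
  then T is forced to False.
Every clause has at least one true literal under this assignment.
So P=F  Q=F  R=F  S=F  T=F  U=T is a satisfying assignment.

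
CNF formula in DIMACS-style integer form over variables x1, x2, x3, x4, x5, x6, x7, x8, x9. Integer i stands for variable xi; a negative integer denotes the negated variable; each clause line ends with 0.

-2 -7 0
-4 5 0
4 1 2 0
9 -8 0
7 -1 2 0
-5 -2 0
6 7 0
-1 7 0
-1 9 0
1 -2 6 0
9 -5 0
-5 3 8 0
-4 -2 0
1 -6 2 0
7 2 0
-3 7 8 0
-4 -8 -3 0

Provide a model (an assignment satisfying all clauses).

Pure literal: x9 appears only positively; assign x9 = True.
Set x1 = True and propagate.
  then x7 is forced to True.
  then x2 is forced to False.
Try x3 = True.
For the remaining variables, x4 = False, x5 = False, x6 = False, x8 = True works.

x1=T, x2=F, x3=T, x4=F, x5=F, x6=F, x7=T, x8=T, x9=T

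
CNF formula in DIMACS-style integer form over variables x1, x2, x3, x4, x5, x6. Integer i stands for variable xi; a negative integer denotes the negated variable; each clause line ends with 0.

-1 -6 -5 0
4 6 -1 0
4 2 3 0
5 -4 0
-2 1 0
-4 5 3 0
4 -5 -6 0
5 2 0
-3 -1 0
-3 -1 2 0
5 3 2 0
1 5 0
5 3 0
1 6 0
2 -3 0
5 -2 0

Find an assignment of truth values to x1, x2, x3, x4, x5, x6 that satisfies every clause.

Set x1 = True and propagate.
  then x3 is forced to False.
  then x5 is forced to True.
  then x6 is forced to False.
  then x4 is forced to True.
x2 is now unconstrained; take x2 = False.
Check each clause:
  1. (~x1 \/ ~x6 \/ ~x5) — ~x6 is true.
  2. (~x1 \/ x6 \/ x4) — x4 is true.
  3. (x2 \/ x3 \/ x4) — x4 is true.
  4. (x5 \/ ~x4) — x5 is true.
  5. (~x2 \/ x1) — x1 is true.
  6. (~x4 \/ x3 \/ x5) — x5 is true.
  7. (x4 \/ ~x6 \/ ~x5) — ~x6 is true.
  8. (x2 \/ x5) — x5 is true.
  9. (~x3 \/ ~x1) — ~x3 is true.
  10. (~x3 \/ x2 \/ ~x1) — ~x3 is true.
  11. (x2 \/ x3 \/ x5) — x5 is true.
  12. (x1 \/ x5) — x1 is true.
  13. (x3 \/ x5) — x5 is true.
  14. (x1 \/ x6) — x1 is true.
  15. (~x3 \/ x2) — ~x3 is true.
  16. (x5 \/ ~x2) — x5 is true.

x1=1  x2=0  x3=0  x4=1  x5=1  x6=0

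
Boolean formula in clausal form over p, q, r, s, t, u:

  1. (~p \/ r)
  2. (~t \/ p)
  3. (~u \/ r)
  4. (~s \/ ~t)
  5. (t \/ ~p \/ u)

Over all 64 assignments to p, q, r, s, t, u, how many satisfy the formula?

Split on p, then t.
  p=1, t=1: remaining (q,r,s,u) ∈ {(0,1,0,0); (0,1,0,1); (1,1,0,0); (1,1,0,1)} — 4.
  p=1, t=0: remaining (q,r,s,u) ∈ {(0,1,0,1); (0,1,1,1); (1,1,0,1); (1,1,1,1)} — 4.
  p=0, t=1: a clause becomes empty — 0.
  p=0, t=0: q, s free; 3 ways for (r,u) × 2^2 = 12.
Total: 4 + 4 + 0 + 12 = 20.

20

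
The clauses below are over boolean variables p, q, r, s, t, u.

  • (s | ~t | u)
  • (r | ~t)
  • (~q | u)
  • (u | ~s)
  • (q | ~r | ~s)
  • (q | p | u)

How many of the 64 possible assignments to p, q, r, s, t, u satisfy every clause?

22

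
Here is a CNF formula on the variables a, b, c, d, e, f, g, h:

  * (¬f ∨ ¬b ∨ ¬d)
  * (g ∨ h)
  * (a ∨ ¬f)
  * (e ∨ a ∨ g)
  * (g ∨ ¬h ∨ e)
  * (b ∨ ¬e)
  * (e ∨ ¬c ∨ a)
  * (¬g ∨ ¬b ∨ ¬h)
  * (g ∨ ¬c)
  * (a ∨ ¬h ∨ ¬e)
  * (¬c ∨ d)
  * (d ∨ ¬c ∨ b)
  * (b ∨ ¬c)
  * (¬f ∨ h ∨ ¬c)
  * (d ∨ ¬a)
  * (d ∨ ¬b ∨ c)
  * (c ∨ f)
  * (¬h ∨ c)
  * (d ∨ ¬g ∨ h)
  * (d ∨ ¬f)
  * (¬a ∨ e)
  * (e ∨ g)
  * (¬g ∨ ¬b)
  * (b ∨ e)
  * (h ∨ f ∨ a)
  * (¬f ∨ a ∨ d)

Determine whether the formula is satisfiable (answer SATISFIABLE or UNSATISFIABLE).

UNSATISFIABLE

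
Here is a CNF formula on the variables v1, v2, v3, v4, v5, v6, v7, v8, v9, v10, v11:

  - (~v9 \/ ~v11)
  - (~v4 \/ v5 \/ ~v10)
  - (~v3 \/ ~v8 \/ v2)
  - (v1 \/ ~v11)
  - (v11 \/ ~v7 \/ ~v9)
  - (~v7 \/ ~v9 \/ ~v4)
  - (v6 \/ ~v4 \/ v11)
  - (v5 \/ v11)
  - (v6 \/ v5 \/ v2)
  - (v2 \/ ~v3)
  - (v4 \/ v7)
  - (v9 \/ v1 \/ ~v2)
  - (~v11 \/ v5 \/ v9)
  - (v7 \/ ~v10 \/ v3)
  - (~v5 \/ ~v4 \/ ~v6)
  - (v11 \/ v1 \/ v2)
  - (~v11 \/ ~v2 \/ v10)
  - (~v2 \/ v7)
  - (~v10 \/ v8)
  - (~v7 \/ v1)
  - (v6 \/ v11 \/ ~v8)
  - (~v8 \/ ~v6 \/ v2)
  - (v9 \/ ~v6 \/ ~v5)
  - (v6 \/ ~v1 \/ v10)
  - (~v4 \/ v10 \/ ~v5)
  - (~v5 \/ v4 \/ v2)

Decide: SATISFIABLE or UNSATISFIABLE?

Try v1 = True.
Set v2 = True and propagate.
  then v7 is forced to True.
For the remaining variables, v3 = True, v4 = False, v5 = True, v6 = False, v8 = True, v9 = False, v10 = True, v11 = True works.
So v1=T, v2=T, v3=T, v4=F, v5=T, v6=F, v7=T, v8=T, v9=F, v10=T, v11=T is a satisfying assignment.

SATISFIABLE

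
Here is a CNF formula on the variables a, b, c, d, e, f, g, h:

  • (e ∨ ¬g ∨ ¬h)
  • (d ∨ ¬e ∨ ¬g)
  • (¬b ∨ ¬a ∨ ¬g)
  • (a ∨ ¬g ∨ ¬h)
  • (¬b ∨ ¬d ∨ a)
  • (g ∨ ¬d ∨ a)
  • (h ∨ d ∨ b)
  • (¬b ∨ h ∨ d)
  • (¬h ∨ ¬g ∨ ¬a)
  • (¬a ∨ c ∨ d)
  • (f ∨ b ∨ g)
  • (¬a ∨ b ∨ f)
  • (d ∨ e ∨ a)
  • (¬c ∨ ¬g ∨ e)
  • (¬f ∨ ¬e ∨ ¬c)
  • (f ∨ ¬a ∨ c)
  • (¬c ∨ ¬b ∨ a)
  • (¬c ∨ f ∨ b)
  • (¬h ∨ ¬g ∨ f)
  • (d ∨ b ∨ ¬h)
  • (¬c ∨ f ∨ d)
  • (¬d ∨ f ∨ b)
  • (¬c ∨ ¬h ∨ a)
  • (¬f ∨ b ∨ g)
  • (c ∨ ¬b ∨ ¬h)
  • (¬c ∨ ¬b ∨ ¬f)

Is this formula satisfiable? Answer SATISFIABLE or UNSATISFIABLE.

SATISFIABLE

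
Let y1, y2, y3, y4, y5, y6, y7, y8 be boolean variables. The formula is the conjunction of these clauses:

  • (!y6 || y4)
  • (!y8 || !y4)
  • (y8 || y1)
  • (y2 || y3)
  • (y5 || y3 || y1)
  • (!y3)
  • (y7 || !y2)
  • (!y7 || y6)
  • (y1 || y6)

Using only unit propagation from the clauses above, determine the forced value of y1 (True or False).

Unit clause (!y3) sets y3 = False.
In (y2 || y3), y3 is now false; y2 must hold, so y2 = True.
(!y2 || y7): since y2 = True, the clause reduces to (y7). y7 = True.
In (y6 || !y7), !y7 is now false; y6 must hold, so y6 = True.
In (y4 || !y6), !y6 is now false; y4 must hold, so y4 = True.
In (!y8 || !y4), !y4 is now false; !y8 must hold, so y8 = False.
From (y8 || y1) and y8 = False: y1 = True.

True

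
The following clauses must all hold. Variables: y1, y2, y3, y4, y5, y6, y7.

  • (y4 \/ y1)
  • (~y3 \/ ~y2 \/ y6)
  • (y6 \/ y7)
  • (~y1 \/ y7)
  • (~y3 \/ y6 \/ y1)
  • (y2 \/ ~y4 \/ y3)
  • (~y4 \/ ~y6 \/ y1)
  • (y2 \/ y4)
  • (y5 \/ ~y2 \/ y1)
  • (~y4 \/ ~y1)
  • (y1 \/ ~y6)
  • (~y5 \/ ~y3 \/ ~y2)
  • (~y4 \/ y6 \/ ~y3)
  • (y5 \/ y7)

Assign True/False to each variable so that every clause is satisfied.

Pure literal: y7 appears only positively; assign y7 = True.
Try y1 = True.
  then y4 is forced to False.
  then y2 is forced to True.
Branch on y3: take y3 = False.
y5, y6 are now unconstrained; take y5 = False, y6 = True.
Every clause has at least one true literal under this assignment.
Check each clause:
  1. (y1 \/ y4) — y1 is true.
  2. (~y2 \/ y6 \/ ~y3) — ~y3 is true.
  3. (y6 \/ y7) — y6 is true.
  4. (~y1 \/ y7) — y7 is true.
  5. (y1 \/ ~y3 \/ y6) — y1 is true.
  6. (y2 \/ y3 \/ ~y4) — y2 is true.
  7. (~y4 \/ y1 \/ ~y6) — y1 is true.
  8. (y4 \/ y2) — y2 is true.
  9. (y5 \/ ~y2 \/ y1) — y1 is true.
  10. (~y1 \/ ~y4) — ~y4 is true.
  11. (~y6 \/ y1) — y1 is true.
  12. (~y5 \/ ~y2 \/ ~y3) — ~y5 is true.
  13. (y6 \/ ~y3 \/ ~y4) — ~y4 is true.
  14. (y7 \/ y5) — y7 is true.

y1=T, y2=T, y3=F, y4=F, y5=F, y6=T, y7=T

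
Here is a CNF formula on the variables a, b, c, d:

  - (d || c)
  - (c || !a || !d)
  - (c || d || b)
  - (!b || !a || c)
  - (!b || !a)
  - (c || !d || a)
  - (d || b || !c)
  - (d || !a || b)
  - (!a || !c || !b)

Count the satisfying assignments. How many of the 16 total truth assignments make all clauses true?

4

The models are:
  a=0 b=0 c=1 d=1
  a=0 b=1 c=1 d=0
  a=0 b=1 c=1 d=1
  a=1 b=0 c=1 d=1
Count: 4.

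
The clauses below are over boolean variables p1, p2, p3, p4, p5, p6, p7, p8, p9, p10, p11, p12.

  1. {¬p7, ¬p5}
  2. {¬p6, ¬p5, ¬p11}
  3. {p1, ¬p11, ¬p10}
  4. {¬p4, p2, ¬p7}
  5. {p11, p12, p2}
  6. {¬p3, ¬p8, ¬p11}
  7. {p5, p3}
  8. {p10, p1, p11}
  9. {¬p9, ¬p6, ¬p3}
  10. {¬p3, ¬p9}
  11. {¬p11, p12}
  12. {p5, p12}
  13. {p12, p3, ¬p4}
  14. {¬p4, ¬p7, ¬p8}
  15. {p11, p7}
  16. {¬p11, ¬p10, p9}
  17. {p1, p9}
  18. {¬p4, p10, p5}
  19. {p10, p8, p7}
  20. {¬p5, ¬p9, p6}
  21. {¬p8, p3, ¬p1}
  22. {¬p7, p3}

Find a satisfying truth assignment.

p1=T, p2=F, p3=T, p4=F, p5=F, p6=F, p7=T, p8=F, p9=F, p10=T, p11=F, p12=T

Check each clause:
  1. {¬p7, ¬p5} — ¬p5 is true.
  2. {¬p5, ¬p6, ¬p11} — ¬p6 is true.
  3. {¬p10, ¬p11, p1} — p1 is true.
  4. {¬p4, p2, ¬p7} — ¬p4 is true.
  5. {p2, p12, p11} — p12 is true.
  6. {¬p3, ¬p11, ¬p8} — ¬p8 is true.
  7. {p3, p5} — p3 is true.
  8. {p1, p10, p11} — p1 is true.
  9. {¬p3, ¬p6, ¬p9} — ¬p6 is true.
  10. {¬p3, ¬p9} — ¬p9 is true.
  11. {p12, ¬p11} — p12 is true.
  12. {p5, p12} — p12 is true.
  13. {p3, p12, ¬p4} — p3 is true.
  14. {¬p8, ¬p4, ¬p7} — ¬p8 is true.
  15. {p7, p11} — p7 is true.
  16. {¬p11, ¬p10, p9} — ¬p11 is true.
  17. {p9, p1} — p1 is true.
  18. {p5, p10, ¬p4} — p10 is true.
  19. {p8, p10, p7} — p10 is true.
  20. {¬p9, ¬p5, p6} — ¬p5 is true.
  21. {¬p8, p3, ¬p1} — ¬p8 is true.
  22. {¬p7, p3} — p3 is true.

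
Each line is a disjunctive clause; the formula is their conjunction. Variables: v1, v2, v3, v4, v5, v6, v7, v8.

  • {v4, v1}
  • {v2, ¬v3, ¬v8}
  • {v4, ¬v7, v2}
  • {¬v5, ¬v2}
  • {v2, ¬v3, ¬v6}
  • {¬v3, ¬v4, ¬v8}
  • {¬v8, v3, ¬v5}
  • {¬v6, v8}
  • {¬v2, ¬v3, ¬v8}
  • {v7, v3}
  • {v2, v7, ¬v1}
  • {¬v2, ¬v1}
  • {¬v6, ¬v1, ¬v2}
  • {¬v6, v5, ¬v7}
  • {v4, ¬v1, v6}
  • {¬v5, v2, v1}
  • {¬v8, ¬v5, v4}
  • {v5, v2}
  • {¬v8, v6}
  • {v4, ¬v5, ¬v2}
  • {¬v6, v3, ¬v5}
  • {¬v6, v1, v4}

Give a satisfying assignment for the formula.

v1 = 1, v2 = 0, v3 = 1, v4 = 1, v5 = 1, v6 = 0, v7 = 1, v8 = 0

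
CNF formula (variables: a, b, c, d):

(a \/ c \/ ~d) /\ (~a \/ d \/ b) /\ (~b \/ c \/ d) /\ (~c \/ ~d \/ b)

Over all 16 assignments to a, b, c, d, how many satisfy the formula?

Case analysis on d and b:
  d=1, b=1: remaining (a,c) ∈ {(0,1); (1,0); (1,1)} — 3.
  d=1, b=0: remaining (a,c) ∈ {(1,0)} — 1.
  d=0, b=1: remaining (a,c) ∈ {(0,1); (1,1)} — 2.
  d=0, b=0: remaining (a,c) ∈ {(0,0); (0,1)} — 2.
Total: 3 + 1 + 2 + 2 = 8.

8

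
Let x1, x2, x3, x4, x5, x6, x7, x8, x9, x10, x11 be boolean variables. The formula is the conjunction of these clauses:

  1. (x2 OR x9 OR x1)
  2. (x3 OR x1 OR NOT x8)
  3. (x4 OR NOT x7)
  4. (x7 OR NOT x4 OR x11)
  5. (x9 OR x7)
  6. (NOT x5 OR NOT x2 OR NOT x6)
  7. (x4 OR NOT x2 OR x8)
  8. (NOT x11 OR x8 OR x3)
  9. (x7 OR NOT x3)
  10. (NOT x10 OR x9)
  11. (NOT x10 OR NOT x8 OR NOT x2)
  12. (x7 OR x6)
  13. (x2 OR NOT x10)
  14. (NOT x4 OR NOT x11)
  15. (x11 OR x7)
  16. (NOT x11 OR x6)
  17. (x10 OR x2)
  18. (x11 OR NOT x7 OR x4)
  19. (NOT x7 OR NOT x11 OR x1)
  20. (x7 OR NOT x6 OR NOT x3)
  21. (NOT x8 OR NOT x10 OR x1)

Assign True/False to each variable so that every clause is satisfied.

x1 = T  x2 = T  x3 = T  x4 = T  x5 = F  x6 = F  x7 = T  x8 = F  x9 = F  x10 = F  x11 = F

Pure literal: x1 appears only positively; assign x1 = True.
Pure literal: x5 appears only negated; assign x5 = False.
Branch on x2: take x2 = True.
Try x3 = True.
  then x7 is forced to True.
  then x4 is forced to True.
  then x11 is forced to False.
Try x8 = False.
For the remaining variables, x6 = False, x9 = False, x10 = False works.
Every clause has at least one true literal under this assignment.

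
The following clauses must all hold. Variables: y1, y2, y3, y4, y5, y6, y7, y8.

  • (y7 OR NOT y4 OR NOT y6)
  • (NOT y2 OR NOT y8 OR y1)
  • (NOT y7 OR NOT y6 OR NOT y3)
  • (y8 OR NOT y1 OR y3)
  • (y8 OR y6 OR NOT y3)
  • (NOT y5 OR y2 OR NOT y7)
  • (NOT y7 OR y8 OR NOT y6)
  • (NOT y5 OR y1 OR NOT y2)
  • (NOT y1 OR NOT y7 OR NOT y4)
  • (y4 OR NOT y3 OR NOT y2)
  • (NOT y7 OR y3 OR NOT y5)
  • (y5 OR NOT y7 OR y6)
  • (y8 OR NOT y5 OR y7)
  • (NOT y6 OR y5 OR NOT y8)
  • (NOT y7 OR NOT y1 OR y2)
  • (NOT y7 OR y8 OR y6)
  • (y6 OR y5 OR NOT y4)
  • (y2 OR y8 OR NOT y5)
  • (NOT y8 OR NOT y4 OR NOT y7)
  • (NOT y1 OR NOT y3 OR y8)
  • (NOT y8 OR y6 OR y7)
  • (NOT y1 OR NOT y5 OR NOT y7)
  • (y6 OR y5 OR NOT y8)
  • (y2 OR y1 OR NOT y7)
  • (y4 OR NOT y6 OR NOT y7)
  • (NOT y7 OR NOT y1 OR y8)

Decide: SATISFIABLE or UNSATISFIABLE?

SATISFIABLE

Set y1 = False and propagate.
For the remaining variables, y2 = True, y3 = False, y4 = False, y5 = False, y6 = False, y7 = False, y8 = False works.
So y1=False  y2=True  y3=False  y4=False  y5=False  y6=False  y7=False  y8=False is a satisfying assignment.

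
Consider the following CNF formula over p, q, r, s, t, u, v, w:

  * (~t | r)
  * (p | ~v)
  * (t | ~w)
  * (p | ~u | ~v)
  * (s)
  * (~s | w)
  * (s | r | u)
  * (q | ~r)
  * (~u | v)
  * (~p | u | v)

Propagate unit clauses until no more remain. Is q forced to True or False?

True

(s) is a unit clause: s = True.
(w | ~s): since s = True, the clause reduces to (w). w = True.
In (t | ~w), ~w is now false; t must hold, so t = True.
In (r | ~t), ~t is now false; r must hold, so r = True.
In (q | ~r), ~r is now false; q must hold, so q = True.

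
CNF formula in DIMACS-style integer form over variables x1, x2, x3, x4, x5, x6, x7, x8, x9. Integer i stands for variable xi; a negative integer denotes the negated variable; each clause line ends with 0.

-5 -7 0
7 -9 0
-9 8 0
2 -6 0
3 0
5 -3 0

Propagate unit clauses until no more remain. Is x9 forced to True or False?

False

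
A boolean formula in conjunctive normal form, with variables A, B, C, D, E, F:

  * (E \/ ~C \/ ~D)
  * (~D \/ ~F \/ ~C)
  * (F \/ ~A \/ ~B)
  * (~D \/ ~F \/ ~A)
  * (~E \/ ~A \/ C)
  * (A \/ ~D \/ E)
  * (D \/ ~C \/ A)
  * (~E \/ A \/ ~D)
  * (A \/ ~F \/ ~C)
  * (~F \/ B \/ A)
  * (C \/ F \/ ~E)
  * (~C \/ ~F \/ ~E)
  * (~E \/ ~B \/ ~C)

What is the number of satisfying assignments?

Case analysis on A and C:
  A=1, C=1: 5 of the 16 assignments to (B,D,E,F) work.
  A=1, C=0: remaining (B,D,E,F) ∈ {(0,0,0,0); (0,0,0,1); (0,1,0,0); (1,0,0,1)} — 4.
  A=0, C=1: a clause becomes empty — 0.
  A=0, C=0: remaining (B,D,E,F) ∈ {(0,0,0,0); (1,0,0,0); (1,0,0,1); (1,0,1,1)} — 4.
Total: 5 + 4 + 0 + 4 = 13.

13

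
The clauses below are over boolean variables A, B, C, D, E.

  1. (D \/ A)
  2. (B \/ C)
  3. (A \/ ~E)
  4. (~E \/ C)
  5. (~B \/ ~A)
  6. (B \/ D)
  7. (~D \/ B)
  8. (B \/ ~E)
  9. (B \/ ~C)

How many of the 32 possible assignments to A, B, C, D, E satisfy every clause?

Satisfying assignments:
  A=0 B=1 C=0 D=1 E=0
  A=0 B=1 C=1 D=1 E=0
That's 2 in total.

2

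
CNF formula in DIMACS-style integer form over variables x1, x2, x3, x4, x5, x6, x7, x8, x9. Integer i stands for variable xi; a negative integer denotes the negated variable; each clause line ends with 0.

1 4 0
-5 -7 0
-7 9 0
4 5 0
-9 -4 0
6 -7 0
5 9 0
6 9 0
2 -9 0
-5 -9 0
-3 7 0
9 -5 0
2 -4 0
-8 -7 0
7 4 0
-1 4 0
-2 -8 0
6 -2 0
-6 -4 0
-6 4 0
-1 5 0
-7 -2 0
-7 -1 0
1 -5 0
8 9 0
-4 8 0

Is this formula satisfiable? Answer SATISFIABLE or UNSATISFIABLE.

UNSATISFIABLE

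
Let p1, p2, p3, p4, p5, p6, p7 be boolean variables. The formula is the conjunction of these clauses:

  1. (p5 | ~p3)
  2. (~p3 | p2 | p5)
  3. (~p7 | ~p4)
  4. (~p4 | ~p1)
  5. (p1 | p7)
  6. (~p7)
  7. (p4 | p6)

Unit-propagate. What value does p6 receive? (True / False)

True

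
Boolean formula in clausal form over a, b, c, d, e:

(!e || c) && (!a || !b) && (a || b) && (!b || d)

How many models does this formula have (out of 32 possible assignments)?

Split on b, then a.
  b=T, a=T: a clause becomes empty — 0.
  b=T, a=F: remaining (c,d,e) ∈ {(F,T,F); (T,T,F); (T,T,T)} — 3.
  b=F, a=T: d free; 3 ways for (c,e) × 2^1 = 6.
  b=F, a=F: a clause becomes empty — 0.
Total: 0 + 3 + 6 + 0 = 9.

9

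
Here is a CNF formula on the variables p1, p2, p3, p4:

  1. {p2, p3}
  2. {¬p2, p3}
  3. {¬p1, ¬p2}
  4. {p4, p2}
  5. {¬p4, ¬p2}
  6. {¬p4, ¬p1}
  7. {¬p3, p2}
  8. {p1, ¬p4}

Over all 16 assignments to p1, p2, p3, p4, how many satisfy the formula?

1

Satisfying assignments:
  p1=0 p2=1 p3=1 p4=0
That's 1 in total.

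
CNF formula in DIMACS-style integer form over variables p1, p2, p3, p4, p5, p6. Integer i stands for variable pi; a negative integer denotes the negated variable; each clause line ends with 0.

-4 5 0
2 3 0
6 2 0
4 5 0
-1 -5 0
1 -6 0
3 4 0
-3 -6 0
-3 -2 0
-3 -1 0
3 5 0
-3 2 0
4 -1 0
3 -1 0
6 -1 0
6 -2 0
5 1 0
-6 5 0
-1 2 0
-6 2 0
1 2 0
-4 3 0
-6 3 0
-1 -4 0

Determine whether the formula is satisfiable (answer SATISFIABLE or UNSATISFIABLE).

UNSATISFIABLE

p1 = True:
  propagation gives p5=False, p4=False; an empty clause results — contradiction.
p1 = False:
  propagation gives p6=False, p2=True; an empty clause results — contradiction.
Every branch closes, so no satisfying assignment exists.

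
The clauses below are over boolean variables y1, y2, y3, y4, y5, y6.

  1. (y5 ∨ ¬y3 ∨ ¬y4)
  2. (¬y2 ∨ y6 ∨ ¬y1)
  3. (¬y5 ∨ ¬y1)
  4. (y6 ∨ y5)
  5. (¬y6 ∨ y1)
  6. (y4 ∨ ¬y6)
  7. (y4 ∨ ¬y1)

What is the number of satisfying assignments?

Case analysis on y1 and y6:
  y1=T, y6=T: remaining (y2,y3,y4,y5) ∈ {(F,F,T,F); (T,F,T,F)} — 2.
  y1=T, y6=F: a clause becomes empty — 0.
  y1=F, y6=T: a clause becomes empty — 0.
  y1=F, y6=F: forces y5=T; y2, y3, y4 free → 2^3 = 8.
Total: 2 + 0 + 0 + 8 = 10.

10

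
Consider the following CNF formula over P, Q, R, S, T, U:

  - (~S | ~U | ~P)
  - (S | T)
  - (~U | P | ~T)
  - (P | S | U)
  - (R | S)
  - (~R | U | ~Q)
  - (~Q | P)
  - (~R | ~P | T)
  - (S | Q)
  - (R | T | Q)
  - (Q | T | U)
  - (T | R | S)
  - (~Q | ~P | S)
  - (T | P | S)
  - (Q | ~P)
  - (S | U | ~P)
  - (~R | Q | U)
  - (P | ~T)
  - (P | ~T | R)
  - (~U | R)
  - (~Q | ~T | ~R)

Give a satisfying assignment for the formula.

P=T, Q=T, R=F, S=T, T=T, U=F

Try P = True.
  then Q is forced to True.
  then S is forced to True.
  then U is forced to False.
  then R is forced to False.
T is now unconstrained; take T = True.
Every clause has at least one true literal under this assignment.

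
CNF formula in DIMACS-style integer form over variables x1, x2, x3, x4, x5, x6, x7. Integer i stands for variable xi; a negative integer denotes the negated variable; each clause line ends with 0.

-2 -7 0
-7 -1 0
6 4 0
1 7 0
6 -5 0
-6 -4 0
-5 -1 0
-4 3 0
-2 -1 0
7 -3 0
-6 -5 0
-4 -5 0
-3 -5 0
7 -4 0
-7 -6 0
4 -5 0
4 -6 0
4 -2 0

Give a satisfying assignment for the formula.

x1=0, x2=0, x3=1, x4=1, x5=0, x6=0, x7=1

Check each clause:
  1. (~x7 | ~x2) — ~x2 is true.
  2. (~x7 | ~x1) — ~x1 is true.
  3. (x6 | x4) — x4 is true.
  4. (x1 | x7) — x7 is true.
  5. (~x5 | x6) — ~x5 is true.
  6. (~x4 | ~x6) — ~x6 is true.
  7. (~x5 | ~x1) — ~x5 is true.
  8. (x3 | ~x4) — x3 is true.
  9. (~x2 | ~x1) — ~x2 is true.
  10. (x7 | ~x3) — x7 is true.
  11. (~x5 | ~x6) — ~x6 is true.
  12. (~x4 | ~x5) — ~x5 is true.
  13. (~x3 | ~x5) — ~x5 is true.
  14. (~x4 | x7) — x7 is true.
  15. (~x7 | ~x6) — ~x6 is true.
  16. (~x5 | x4) — ~x5 is true.
  17. (~x6 | x4) — ~x6 is true.
  18. (x4 | ~x2) — x4 is true.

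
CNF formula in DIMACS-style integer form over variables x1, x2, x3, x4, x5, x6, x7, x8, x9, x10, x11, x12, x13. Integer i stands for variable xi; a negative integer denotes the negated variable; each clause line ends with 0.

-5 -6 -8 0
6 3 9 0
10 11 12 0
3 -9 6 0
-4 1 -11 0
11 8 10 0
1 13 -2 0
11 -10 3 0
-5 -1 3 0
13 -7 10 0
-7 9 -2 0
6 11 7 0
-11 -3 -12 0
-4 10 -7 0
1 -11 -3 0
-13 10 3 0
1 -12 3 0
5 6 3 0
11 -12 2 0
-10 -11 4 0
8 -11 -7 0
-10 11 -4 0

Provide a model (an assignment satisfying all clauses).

Try x1 = True.
The remaining clauses are satisfied by x2 = True, x3 = True, x4 = False, x5 = True, x6 = False, x7 = False, x8 = True, x9 = True, x10 = False, x11 = True, x12 = False, x13 = True.

x1=T  x2=T  x3=T  x4=F  x5=T  x6=F  x7=F  x8=T  x9=T  x10=F  x11=T  x12=F  x13=T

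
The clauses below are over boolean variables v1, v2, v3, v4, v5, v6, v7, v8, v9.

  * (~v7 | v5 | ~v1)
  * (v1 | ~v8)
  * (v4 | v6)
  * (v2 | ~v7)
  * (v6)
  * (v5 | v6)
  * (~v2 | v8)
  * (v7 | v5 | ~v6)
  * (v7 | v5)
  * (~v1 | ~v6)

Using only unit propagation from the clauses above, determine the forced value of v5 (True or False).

(v6) is a unit clause: v6 = True.
(~v1 | ~v6) with v6 = True leaves only ~v1, so v1 = False.
(~v8 | v1) with v1 = False leaves only ~v8, so v8 = False.
From (~v2 | v8) and v8 = False: v2 = False.
In (v2 | ~v7), v2 is now false; ~v7 must hold, so v7 = False.
(~v6 | v5 | v7): since v6 = True, v7 = False, the clause reduces to (v5). v5 = True.

True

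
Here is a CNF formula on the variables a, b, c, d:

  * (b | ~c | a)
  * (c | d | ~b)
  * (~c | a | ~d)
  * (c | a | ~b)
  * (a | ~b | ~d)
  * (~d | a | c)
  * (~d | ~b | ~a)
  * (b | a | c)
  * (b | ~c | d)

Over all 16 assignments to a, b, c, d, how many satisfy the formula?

5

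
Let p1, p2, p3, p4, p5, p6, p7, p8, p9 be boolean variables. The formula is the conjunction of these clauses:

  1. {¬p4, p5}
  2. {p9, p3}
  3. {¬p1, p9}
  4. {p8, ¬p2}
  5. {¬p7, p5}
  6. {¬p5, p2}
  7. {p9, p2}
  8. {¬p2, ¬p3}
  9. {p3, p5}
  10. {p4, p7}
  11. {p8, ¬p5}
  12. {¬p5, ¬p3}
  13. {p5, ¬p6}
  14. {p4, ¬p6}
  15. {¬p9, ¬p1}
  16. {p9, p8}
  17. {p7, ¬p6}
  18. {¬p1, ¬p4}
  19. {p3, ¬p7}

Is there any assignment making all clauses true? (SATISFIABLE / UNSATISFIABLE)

SATISFIABLE

Pure literal: p1 appears only negated; assign p1 = False.
p6 occurs only negated in the remaining clauses — set p6 = False.
Try p2 = True.
  then p8 is forced to True.
  then p3 is forced to False.
  then p9 is forced to True.
  then p5 is forced to True.
  then p7 is forced to False.
  then p4 is forced to True.
Every clause has at least one true literal under this assignment.
So p1 = False, p2 = True, p3 = False, p4 = True, p5 = True, p6 = False, p7 = False, p8 = True, p9 = True is a satisfying assignment.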